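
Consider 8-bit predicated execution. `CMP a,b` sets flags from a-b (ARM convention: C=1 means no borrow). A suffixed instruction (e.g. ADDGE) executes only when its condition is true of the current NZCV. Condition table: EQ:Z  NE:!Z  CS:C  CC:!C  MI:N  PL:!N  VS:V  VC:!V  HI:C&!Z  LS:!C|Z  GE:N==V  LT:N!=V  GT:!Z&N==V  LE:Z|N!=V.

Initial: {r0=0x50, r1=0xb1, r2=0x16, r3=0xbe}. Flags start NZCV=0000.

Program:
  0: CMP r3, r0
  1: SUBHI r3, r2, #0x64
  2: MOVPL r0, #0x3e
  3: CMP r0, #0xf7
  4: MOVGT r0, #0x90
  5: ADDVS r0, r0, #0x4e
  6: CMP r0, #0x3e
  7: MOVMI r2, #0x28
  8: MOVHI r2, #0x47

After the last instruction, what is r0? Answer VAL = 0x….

[0] flags=0011 → (cmp)
[1] flags=0011 HI?T → r3=0xb2
[2] flags=0011 PL?T → r0=0x3e
[3] flags=0000 → (cmp)
[4] flags=0000 GT?T → r0=0x90
[5] flags=0000 VS?F → skip
[6] flags=0011 → (cmp)
[7] flags=0011 MI?F → skip
[8] flags=0011 HI?T → r2=0x47

VAL = 0x90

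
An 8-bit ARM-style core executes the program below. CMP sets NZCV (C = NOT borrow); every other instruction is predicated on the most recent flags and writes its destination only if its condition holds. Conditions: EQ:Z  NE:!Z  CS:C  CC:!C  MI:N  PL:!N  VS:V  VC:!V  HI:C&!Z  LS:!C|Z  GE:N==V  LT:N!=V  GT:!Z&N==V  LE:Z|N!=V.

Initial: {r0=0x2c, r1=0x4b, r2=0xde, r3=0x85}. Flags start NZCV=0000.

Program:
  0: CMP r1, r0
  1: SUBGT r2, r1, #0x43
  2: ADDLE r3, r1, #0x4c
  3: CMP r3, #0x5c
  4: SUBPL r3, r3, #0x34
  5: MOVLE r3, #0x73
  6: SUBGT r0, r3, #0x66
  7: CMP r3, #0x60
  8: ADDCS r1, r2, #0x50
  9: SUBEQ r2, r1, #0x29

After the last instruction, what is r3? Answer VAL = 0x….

VAL = 0x73

0: ✓ CMP  NZCV=0010
1: ✓ SUBGT  r2←0x08
2: · ADDLE
3: ✓ CMP  NZCV=0011
4: ✓ SUBPL  r3←0x51
5: ✓ MOVLE  r3←0x73
6: · SUBGT
7: ✓ CMP  NZCV=0010
8: ✓ ADDCS  r1←0x58
9: · SUBEQ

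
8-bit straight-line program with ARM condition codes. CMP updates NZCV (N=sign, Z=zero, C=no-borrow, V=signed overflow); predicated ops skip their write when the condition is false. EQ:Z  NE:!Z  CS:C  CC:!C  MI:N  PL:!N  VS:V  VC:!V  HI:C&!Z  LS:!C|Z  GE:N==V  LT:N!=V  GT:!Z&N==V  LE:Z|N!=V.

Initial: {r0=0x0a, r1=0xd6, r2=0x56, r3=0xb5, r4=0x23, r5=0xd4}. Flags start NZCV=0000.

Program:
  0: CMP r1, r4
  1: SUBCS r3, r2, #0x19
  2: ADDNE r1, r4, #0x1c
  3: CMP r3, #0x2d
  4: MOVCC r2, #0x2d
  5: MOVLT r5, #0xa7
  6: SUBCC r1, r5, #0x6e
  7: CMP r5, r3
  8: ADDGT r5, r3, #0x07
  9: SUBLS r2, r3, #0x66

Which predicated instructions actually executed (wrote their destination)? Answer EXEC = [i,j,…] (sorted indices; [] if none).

0: ✓ CMP  NZCV=1010
1: ✓ SUBCS  r3←0x3d
2: ✓ ADDNE  r1←0x3f
3: ✓ CMP  NZCV=0010
4: · MOVCC
5: · MOVLT
6: · SUBCC
7: ✓ CMP  NZCV=1010
8: · ADDGT
9: · SUBLS

EXEC = [1,2]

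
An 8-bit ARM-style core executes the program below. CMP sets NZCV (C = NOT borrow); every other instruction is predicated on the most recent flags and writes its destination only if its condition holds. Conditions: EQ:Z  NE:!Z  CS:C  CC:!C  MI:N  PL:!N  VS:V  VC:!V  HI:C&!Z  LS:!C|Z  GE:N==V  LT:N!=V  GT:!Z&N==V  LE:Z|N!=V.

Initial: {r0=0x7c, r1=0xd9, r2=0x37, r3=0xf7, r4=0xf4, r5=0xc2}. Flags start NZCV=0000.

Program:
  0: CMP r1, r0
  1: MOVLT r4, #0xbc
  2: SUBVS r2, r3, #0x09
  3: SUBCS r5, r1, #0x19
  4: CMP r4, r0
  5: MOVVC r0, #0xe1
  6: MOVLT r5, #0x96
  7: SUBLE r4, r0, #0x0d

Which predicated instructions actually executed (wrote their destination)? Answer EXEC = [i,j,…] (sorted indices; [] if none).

[0] flags=0011 → (cmp)
[1] flags=0011 LT?T → r4=0xbc
[2] flags=0011 VS?T → r2=0xee
[3] flags=0011 CS?T → r5=0xc0
[4] flags=0011 → (cmp)
[5] flags=0011 VC?F → skip
[6] flags=0011 LT?T → r5=0x96
[7] flags=0011 LE?T → r4=0x6f

EXEC = [1,2,3,6,7]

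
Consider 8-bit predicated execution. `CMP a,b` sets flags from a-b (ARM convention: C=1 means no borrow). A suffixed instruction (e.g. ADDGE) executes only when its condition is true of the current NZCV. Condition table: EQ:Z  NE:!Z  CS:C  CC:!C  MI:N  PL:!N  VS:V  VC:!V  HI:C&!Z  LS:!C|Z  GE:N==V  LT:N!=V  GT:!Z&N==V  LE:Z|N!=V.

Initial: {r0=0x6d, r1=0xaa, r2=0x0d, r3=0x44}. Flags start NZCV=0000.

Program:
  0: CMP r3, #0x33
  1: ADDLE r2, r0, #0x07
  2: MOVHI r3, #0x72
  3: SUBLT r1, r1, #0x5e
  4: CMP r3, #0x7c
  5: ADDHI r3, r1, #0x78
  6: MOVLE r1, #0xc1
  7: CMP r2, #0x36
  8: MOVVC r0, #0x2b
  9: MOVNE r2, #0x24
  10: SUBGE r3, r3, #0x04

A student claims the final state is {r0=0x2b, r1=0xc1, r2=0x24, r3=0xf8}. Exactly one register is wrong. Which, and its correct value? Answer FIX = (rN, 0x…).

FIX = (r3, 0x72)

[0] flags=0010 → (cmp)
[1] flags=0010 LE?F → skip
[2] flags=0010 HI?T → r3=0x72
[3] flags=0010 LT?F → skip
[4] flags=1000 → (cmp)
[5] flags=1000 HI?F → skip
[6] flags=1000 LE?T → r1=0xc1
[7] flags=1000 → (cmp)
[8] flags=1000 VC?T → r0=0x2b
[9] flags=1000 NE?T → r2=0x24
[10] flags=1000 GE?F → skip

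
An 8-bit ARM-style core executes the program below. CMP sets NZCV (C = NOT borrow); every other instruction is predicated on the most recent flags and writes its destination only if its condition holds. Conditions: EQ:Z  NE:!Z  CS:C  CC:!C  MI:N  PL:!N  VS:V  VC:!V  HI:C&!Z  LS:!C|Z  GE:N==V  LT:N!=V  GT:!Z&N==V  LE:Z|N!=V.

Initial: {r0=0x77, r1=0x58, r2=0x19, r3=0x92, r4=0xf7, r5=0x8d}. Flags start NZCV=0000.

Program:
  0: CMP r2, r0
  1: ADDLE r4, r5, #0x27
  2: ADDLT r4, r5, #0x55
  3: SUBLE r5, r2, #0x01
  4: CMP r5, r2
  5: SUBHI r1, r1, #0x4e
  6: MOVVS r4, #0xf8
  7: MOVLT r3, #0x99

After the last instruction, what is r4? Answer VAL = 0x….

[0] flags=1000 → (cmp)
[1] flags=1000 LE?T → r4=0xb4
[2] flags=1000 LT?T → r4=0xe2
[3] flags=1000 LE?T → r5=0x18
[4] flags=1000 → (cmp)
[5] flags=1000 HI?F → skip
[6] flags=1000 VS?F → skip
[7] flags=1000 LT?T → r3=0x99

VAL = 0xe2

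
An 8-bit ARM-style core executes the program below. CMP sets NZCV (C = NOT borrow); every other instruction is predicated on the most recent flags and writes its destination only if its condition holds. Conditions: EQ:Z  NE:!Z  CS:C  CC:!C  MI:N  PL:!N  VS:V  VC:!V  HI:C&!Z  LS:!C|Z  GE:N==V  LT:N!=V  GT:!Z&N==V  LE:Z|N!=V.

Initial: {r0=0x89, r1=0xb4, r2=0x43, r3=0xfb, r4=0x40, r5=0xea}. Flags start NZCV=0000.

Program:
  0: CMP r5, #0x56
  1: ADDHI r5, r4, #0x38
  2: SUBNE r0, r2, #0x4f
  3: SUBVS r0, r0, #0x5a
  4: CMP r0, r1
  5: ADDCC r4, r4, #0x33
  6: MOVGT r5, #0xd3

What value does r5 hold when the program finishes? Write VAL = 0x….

VAL = 0xd3

0: ✓ CMP  NZCV=1010
1: ✓ ADDHI  r5←0x78
2: ✓ SUBNE  r0←0xf4
3: · SUBVS
4: ✓ CMP  NZCV=0010
5: · ADDCC
6: ✓ MOVGT  r5←0xd3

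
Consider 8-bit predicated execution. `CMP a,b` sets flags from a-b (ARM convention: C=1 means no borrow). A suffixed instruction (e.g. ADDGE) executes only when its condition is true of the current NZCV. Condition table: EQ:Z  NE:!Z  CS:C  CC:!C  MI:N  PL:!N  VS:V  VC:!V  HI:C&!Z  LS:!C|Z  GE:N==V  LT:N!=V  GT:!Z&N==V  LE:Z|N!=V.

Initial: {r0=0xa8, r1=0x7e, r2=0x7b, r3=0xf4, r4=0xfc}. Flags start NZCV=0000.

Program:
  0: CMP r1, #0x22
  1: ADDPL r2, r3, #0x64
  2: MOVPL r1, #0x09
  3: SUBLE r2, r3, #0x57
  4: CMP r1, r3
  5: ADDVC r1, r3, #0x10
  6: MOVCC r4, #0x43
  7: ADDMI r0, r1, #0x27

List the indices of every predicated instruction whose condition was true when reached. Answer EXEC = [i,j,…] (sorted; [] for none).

EXEC = [1,2,5,6]

[0] flags=0010 → (cmp)
[1] flags=0010 PL?T → r2=0x58
[2] flags=0010 PL?T → r1=0x09
[3] flags=0010 LE?F → skip
[4] flags=0000 → (cmp)
[5] flags=0000 VC?T → r1=0x04
[6] flags=0000 CC?T → r4=0x43
[7] flags=0000 MI?F → skip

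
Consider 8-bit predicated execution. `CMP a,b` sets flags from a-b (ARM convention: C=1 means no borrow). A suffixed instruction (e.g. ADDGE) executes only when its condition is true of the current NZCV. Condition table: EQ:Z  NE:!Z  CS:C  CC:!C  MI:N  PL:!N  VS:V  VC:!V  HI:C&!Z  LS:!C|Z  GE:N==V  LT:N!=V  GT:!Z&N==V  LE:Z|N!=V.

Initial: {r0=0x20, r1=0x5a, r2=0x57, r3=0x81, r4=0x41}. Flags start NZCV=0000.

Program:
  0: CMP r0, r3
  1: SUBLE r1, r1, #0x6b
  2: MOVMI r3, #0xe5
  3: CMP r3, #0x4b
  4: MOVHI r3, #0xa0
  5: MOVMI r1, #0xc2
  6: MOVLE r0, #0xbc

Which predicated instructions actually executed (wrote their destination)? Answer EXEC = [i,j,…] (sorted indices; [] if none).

0: ✓ CMP  NZCV=1001
1: · SUBLE
2: ✓ MOVMI  r3←0xe5
3: ✓ CMP  NZCV=1010
4: ✓ MOVHI  r3←0xa0
5: ✓ MOVMI  r1←0xc2
6: ✓ MOVLE  r0←0xbc

EXEC = [2,4,5,6]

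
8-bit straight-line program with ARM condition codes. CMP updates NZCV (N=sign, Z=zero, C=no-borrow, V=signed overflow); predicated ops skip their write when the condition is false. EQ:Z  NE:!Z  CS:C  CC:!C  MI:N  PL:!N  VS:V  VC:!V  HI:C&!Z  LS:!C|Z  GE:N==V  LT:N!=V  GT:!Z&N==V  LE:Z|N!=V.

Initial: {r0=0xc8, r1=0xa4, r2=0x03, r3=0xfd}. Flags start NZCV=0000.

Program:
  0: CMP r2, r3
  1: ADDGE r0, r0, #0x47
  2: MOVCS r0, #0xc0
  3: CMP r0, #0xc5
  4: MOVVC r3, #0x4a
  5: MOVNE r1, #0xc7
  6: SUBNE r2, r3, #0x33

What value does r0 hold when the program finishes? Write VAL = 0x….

[0] flags=0000 → (cmp)
[1] flags=0000 GE?T → r0=0x0f
[2] flags=0000 CS?F → skip
[3] flags=0000 → (cmp)
[4] flags=0000 VC?T → r3=0x4a
[5] flags=0000 NE?T → r1=0xc7
[6] flags=0000 NE?T → r2=0x17

VAL = 0x0f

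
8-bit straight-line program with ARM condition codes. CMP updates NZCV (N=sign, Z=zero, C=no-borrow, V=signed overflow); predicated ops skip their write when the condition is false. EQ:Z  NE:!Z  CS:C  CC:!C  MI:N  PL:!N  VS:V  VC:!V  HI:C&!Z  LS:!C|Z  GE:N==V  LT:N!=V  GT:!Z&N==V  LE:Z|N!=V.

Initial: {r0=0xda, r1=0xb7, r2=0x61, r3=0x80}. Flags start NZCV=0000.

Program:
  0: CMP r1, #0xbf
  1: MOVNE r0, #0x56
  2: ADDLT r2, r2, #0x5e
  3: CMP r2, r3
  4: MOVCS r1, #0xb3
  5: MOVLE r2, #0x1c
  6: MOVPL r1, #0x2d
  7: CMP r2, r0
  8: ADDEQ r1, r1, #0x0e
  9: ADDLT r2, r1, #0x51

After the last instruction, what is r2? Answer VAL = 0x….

VAL = 0x7e

[0] flags=1000 → (cmp)
[1] flags=1000 NE?T → r0=0x56
[2] flags=1000 LT?T → r2=0xbf
[3] flags=0010 → (cmp)
[4] flags=0010 CS?T → r1=0xb3
[5] flags=0010 LE?F → skip
[6] flags=0010 PL?T → r1=0x2d
[7] flags=0011 → (cmp)
[8] flags=0011 EQ?F → skip
[9] flags=0011 LT?T → r2=0x7e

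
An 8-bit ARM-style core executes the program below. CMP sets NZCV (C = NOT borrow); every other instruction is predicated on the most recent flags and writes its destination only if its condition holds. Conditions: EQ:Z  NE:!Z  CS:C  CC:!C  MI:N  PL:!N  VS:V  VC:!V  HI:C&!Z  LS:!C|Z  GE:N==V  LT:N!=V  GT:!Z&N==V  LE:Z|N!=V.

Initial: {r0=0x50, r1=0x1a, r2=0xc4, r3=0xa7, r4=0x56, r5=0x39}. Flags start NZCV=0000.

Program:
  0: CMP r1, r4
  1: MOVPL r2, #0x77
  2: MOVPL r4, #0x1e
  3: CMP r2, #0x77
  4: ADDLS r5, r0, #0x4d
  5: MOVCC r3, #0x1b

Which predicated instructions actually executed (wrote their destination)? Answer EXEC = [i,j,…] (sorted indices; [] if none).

EXEC = []

0: ✓ CMP  NZCV=1000
1: · MOVPL
2: · MOVPL
3: ✓ CMP  NZCV=0011
4: · ADDLS
5: · MOVCC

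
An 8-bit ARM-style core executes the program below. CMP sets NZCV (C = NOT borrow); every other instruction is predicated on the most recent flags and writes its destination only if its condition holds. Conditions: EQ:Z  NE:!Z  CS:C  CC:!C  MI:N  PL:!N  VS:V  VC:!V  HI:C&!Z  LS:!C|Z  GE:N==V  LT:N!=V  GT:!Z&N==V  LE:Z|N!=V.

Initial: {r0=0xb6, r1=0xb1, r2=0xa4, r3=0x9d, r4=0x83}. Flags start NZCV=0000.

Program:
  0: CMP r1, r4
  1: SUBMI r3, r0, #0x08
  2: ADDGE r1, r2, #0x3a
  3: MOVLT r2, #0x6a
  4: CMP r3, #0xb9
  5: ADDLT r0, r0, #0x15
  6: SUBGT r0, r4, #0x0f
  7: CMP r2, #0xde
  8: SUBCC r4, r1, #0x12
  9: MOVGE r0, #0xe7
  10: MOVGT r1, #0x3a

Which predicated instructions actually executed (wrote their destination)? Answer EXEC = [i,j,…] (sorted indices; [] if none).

EXEC = [2,5,8]

[0] flags=0010 → (cmp)
[1] flags=0010 MI?F → skip
[2] flags=0010 GE?T → r1=0xde
[3] flags=0010 LT?F → skip
[4] flags=1000 → (cmp)
[5] flags=1000 LT?T → r0=0xcb
[6] flags=1000 GT?F → skip
[7] flags=1000 → (cmp)
[8] flags=1000 CC?T → r4=0xcc
[9] flags=1000 GE?F → skip
[10] flags=1000 GT?F → skip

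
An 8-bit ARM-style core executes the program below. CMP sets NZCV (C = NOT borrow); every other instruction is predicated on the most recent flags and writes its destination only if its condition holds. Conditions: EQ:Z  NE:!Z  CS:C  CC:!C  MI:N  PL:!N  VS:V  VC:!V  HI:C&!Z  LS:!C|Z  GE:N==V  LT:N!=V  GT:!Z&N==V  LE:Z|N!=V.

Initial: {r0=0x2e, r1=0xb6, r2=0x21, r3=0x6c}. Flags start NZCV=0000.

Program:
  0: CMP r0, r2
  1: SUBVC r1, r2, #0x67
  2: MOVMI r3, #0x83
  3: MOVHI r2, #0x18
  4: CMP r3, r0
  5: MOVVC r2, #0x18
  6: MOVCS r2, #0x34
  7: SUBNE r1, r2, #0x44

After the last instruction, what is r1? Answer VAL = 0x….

0: ✓ CMP  NZCV=0010
1: ✓ SUBVC  r1←0xba
2: · MOVMI
3: ✓ MOVHI  r2←0x18
4: ✓ CMP  NZCV=0010
5: ✓ MOVVC  r2←0x18
6: ✓ MOVCS  r2←0x34
7: ✓ SUBNE  r1←0xf0

VAL = 0xf0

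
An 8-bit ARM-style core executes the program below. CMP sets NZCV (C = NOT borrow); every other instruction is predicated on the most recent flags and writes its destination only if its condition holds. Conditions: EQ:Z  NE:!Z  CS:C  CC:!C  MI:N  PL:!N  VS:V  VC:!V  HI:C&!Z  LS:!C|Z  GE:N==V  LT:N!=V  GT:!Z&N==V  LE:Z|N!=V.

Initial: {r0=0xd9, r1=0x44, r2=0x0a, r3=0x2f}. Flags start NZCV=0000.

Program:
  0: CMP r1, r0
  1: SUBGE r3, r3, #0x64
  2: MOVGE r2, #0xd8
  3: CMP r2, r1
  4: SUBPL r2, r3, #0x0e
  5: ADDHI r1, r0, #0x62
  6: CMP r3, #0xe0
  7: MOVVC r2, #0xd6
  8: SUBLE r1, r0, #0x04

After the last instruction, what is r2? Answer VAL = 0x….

VAL = 0xd6

[0] flags=0000 → (cmp)
[1] flags=0000 GE?T → r3=0xcb
[2] flags=0000 GE?T → r2=0xd8
[3] flags=1010 → (cmp)
[4] flags=1010 PL?F → skip
[5] flags=1010 HI?T → r1=0x3b
[6] flags=1000 → (cmp)
[7] flags=1000 VC?T → r2=0xd6
[8] flags=1000 LE?T → r1=0xd5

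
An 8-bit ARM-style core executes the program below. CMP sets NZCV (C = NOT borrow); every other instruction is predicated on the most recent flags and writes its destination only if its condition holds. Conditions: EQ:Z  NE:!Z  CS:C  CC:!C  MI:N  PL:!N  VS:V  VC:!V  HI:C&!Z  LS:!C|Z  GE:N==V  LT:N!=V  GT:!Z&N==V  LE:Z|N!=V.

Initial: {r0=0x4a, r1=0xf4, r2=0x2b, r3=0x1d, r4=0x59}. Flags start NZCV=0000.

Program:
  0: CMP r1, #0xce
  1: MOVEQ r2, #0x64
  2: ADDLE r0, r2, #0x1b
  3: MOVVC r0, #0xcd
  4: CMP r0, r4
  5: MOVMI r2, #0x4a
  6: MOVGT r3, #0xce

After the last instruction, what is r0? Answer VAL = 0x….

[0] flags=0010 → (cmp)
[1] flags=0010 EQ?F → skip
[2] flags=0010 LE?F → skip
[3] flags=0010 VC?T → r0=0xcd
[4] flags=0011 → (cmp)
[5] flags=0011 MI?F → skip
[6] flags=0011 GT?F → skip

VAL = 0xcd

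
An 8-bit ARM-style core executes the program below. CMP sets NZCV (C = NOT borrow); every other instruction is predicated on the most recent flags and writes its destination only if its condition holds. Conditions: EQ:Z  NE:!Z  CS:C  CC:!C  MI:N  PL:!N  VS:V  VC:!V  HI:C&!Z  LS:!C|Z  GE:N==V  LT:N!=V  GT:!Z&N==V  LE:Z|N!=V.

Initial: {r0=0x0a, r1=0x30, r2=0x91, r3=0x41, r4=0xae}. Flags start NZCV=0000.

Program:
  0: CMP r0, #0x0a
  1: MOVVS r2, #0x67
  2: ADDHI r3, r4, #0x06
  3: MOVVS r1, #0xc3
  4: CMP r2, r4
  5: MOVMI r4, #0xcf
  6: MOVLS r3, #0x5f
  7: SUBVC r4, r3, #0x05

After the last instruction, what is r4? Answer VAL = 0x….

0: ✓ CMP  NZCV=0110
1: · MOVVS
2: · ADDHI
3: · MOVVS
4: ✓ CMP  NZCV=1000
5: ✓ MOVMI  r4←0xcf
6: ✓ MOVLS  r3←0x5f
7: ✓ SUBVC  r4←0x5a

VAL = 0x5a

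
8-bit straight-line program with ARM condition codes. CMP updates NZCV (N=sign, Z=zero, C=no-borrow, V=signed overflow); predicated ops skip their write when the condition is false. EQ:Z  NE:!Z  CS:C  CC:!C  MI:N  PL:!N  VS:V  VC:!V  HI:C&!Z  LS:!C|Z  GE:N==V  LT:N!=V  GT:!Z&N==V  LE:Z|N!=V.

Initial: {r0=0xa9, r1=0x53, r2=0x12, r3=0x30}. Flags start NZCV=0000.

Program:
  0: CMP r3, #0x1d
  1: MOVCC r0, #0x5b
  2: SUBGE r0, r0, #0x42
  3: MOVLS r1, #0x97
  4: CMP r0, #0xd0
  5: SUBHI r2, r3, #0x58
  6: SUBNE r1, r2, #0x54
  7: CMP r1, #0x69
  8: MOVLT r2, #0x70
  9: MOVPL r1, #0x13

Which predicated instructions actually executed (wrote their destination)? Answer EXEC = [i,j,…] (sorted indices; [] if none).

[0] flags=0010 → (cmp)
[1] flags=0010 CC?F → skip
[2] flags=0010 GE?T → r0=0x67
[3] flags=0010 LS?F → skip
[4] flags=1001 → (cmp)
[5] flags=1001 HI?F → skip
[6] flags=1001 NE?T → r1=0xbe
[7] flags=0011 → (cmp)
[8] flags=0011 LT?T → r2=0x70
[9] flags=0011 PL?T → r1=0x13

EXEC = [2,6,8,9]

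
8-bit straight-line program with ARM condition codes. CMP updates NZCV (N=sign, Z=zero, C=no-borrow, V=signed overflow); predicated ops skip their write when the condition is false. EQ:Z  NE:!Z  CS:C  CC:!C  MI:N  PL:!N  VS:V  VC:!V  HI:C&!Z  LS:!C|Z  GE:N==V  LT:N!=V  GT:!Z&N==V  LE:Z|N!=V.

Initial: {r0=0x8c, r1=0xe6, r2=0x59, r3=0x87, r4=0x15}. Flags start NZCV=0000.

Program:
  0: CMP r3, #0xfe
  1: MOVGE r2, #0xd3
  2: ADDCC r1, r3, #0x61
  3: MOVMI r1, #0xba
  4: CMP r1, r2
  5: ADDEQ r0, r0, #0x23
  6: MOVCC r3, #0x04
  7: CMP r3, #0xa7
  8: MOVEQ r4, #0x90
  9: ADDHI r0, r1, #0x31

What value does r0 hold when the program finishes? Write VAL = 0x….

VAL = 0x8c

0: ✓ CMP  NZCV=1000
1: · MOVGE
2: ✓ ADDCC  r1←0xe8
3: ✓ MOVMI  r1←0xba
4: ✓ CMP  NZCV=0011
5: · ADDEQ
6: · MOVCC
7: ✓ CMP  NZCV=1000
8: · MOVEQ
9: · ADDHI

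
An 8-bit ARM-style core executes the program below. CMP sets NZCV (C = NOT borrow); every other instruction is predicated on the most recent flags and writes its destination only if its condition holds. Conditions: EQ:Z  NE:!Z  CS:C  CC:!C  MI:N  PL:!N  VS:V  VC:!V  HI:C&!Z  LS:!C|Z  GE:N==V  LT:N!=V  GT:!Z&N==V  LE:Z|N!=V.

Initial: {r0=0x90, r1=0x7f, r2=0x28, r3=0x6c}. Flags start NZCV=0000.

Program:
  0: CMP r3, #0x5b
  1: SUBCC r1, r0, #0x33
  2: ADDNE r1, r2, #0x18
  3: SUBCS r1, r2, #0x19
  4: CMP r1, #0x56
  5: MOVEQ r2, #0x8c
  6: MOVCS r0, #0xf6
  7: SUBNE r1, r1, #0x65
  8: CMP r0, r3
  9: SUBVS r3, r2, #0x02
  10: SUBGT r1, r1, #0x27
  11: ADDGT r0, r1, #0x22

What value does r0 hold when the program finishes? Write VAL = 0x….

VAL = 0x90

[0] flags=0010 → (cmp)
[1] flags=0010 CC?F → skip
[2] flags=0010 NE?T → r1=0x40
[3] flags=0010 CS?T → r1=0x0f
[4] flags=1000 → (cmp)
[5] flags=1000 EQ?F → skip
[6] flags=1000 CS?F → skip
[7] flags=1000 NE?T → r1=0xaa
[8] flags=0011 → (cmp)
[9] flags=0011 VS?T → r3=0x26
[10] flags=0011 GT?F → skip
[11] flags=0011 GT?F → skip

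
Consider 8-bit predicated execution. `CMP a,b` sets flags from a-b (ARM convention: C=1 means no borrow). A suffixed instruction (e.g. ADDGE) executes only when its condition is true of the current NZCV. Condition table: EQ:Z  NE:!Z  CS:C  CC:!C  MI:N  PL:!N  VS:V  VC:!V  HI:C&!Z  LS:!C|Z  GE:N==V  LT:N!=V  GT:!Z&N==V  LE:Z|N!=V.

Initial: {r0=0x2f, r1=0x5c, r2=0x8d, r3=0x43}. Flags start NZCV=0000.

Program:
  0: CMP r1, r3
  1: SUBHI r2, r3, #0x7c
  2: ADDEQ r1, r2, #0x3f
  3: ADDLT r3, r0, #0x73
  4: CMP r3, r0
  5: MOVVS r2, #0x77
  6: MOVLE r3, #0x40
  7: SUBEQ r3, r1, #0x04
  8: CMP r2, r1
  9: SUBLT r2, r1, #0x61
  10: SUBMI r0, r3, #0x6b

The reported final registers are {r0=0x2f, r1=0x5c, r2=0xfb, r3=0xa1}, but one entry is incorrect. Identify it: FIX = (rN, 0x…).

FIX = (r3, 0x43)

0: ✓ CMP  NZCV=0010
1: ✓ SUBHI  r2←0xc7
2: · ADDEQ
3: · ADDLT
4: ✓ CMP  NZCV=0010
5: · MOVVS
6: · MOVLE
7: · SUBEQ
8: ✓ CMP  NZCV=0011
9: ✓ SUBLT  r2←0xfb
10: · SUBMI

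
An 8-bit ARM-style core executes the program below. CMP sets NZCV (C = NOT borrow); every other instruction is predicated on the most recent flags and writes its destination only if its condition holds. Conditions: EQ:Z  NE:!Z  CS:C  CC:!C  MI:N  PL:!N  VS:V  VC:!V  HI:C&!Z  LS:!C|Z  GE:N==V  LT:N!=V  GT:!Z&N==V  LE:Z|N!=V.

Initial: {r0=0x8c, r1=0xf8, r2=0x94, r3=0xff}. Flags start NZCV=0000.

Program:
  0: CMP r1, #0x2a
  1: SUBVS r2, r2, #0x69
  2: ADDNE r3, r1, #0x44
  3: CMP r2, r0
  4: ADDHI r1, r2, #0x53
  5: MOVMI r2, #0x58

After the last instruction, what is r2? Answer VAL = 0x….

VAL = 0x94

0: ✓ CMP  NZCV=1010
1: · SUBVS
2: ✓ ADDNE  r3←0x3c
3: ✓ CMP  NZCV=0010
4: ✓ ADDHI  r1←0xe7
5: · MOVMI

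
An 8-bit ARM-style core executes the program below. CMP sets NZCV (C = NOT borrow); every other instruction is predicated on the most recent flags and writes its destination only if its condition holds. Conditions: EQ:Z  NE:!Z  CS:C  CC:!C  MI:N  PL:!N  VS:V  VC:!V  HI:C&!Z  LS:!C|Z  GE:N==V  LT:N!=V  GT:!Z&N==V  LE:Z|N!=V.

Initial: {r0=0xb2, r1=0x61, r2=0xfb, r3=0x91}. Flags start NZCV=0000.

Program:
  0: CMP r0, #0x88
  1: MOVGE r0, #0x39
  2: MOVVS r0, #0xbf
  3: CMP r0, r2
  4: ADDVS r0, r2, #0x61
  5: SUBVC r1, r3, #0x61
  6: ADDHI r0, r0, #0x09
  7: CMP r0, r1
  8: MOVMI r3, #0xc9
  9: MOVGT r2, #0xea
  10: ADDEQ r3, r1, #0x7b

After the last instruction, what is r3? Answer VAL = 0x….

VAL = 0x91

0: ✓ CMP  NZCV=0010
1: ✓ MOVGE  r0←0x39
2: · MOVVS
3: ✓ CMP  NZCV=0000
4: · ADDVS
5: ✓ SUBVC  r1←0x30
6: · ADDHI
7: ✓ CMP  NZCV=0010
8: · MOVMI
9: ✓ MOVGT  r2←0xea
10: · ADDEQ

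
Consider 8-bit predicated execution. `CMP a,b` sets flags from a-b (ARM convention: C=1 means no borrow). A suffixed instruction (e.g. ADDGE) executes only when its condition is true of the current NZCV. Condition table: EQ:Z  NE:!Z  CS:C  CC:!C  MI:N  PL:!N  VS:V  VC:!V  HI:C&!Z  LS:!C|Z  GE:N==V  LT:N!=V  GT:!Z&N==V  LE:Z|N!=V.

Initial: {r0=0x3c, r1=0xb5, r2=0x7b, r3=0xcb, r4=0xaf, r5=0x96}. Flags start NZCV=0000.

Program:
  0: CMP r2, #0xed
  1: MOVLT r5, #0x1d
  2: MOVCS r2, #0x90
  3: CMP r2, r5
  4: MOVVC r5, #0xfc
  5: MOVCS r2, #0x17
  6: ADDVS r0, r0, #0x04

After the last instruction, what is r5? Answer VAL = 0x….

VAL = 0x96

0: ✓ CMP  NZCV=1001
1: · MOVLT
2: · MOVCS
3: ✓ CMP  NZCV=1001
4: · MOVVC
5: · MOVCS
6: ✓ ADDVS  r0←0x40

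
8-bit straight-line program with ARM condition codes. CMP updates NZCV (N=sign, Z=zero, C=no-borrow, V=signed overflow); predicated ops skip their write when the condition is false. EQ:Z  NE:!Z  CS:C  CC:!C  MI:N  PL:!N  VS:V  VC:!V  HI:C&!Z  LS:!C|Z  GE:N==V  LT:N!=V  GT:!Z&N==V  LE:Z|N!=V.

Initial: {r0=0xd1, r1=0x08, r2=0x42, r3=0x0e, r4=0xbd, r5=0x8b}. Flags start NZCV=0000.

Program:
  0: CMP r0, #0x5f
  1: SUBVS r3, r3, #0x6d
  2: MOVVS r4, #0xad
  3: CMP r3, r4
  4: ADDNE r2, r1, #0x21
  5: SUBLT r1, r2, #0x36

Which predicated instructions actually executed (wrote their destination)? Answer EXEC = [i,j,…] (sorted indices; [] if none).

[0] flags=0011 → (cmp)
[1] flags=0011 VS?T → r3=0xa1
[2] flags=0011 VS?T → r4=0xad
[3] flags=1000 → (cmp)
[4] flags=1000 NE?T → r2=0x29
[5] flags=1000 LT?T → r1=0xf3

EXEC = [1,2,4,5]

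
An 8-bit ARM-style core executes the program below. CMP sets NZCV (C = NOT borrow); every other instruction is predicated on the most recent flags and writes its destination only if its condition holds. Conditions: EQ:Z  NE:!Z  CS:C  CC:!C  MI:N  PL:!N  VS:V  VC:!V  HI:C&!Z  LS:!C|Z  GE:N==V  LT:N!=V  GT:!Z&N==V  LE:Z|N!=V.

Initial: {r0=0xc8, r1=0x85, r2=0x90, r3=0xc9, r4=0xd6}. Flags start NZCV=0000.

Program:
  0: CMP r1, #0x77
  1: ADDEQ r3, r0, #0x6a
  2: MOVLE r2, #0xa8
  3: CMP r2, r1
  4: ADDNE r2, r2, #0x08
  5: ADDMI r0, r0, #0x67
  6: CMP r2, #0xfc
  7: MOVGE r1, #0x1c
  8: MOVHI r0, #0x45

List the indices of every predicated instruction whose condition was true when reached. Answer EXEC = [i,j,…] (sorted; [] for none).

EXEC = [2,4]

0: ✓ CMP  NZCV=0011
1: · ADDEQ
2: ✓ MOVLE  r2←0xa8
3: ✓ CMP  NZCV=0010
4: ✓ ADDNE  r2←0xb0
5: · ADDMI
6: ✓ CMP  NZCV=1000
7: · MOVGE
8: · MOVHI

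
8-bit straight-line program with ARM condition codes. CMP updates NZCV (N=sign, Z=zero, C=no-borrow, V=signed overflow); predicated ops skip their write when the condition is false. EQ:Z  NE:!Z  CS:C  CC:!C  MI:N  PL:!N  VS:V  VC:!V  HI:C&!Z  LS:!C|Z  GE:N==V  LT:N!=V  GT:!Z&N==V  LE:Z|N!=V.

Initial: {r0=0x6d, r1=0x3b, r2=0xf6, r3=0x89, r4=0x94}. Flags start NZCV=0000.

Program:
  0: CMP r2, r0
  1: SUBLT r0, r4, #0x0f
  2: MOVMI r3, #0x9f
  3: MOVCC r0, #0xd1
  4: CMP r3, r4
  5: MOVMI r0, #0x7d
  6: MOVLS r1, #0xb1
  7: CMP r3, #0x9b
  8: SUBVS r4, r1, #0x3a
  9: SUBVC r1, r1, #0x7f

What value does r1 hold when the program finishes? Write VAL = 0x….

0: ✓ CMP  NZCV=1010
1: ✓ SUBLT  r0←0x85
2: ✓ MOVMI  r3←0x9f
3: · MOVCC
4: ✓ CMP  NZCV=0010
5: · MOVMI
6: · MOVLS
7: ✓ CMP  NZCV=0010
8: · SUBVS
9: ✓ SUBVC  r1←0xbc

VAL = 0xbc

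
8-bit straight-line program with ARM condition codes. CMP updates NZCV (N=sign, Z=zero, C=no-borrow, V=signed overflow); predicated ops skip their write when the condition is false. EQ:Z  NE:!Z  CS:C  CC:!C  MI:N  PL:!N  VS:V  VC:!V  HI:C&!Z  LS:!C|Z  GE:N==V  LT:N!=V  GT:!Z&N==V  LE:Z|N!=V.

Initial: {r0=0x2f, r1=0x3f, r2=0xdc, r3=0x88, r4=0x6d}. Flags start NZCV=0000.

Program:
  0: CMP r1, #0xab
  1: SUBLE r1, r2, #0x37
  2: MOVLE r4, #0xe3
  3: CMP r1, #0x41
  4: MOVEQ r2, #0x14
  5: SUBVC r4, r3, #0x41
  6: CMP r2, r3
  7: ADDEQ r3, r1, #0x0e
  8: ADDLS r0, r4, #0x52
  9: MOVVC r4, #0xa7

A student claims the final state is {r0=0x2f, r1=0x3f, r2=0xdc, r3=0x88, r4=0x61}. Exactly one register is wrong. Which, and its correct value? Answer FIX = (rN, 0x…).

[0] flags=1001 → (cmp)
[1] flags=1001 LE?F → skip
[2] flags=1001 LE?F → skip
[3] flags=1000 → (cmp)
[4] flags=1000 EQ?F → skip
[5] flags=1000 VC?T → r4=0x47
[6] flags=0010 → (cmp)
[7] flags=0010 EQ?F → skip
[8] flags=0010 LS?F → skip
[9] flags=0010 VC?T → r4=0xa7

FIX = (r4, 0xa7)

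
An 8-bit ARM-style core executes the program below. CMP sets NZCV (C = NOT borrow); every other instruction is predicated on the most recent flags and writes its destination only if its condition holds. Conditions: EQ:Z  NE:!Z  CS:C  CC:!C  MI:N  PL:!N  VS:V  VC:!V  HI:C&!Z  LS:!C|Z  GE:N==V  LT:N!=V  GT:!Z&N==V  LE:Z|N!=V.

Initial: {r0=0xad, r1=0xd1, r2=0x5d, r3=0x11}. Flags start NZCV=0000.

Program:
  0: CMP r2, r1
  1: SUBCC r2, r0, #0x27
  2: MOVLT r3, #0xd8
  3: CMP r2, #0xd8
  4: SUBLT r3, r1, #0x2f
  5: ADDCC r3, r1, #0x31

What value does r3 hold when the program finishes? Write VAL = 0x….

[0] flags=1001 → (cmp)
[1] flags=1001 CC?T → r2=0x86
[2] flags=1001 LT?F → skip
[3] flags=1000 → (cmp)
[4] flags=1000 LT?T → r3=0xa2
[5] flags=1000 CC?T → r3=0x02

VAL = 0x02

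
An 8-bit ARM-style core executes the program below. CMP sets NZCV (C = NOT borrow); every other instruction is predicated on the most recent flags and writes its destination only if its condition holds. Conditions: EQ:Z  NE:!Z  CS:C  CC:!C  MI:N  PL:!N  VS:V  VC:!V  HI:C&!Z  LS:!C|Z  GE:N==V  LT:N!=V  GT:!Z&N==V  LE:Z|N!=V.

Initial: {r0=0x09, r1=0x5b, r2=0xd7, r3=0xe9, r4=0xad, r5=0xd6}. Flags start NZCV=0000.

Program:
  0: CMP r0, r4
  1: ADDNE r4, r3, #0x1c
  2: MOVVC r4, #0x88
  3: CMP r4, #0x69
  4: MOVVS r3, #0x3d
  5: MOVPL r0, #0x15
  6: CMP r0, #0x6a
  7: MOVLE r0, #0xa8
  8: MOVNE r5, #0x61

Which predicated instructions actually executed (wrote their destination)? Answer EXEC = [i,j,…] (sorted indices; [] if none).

0: ✓ CMP  NZCV=0000
1: ✓ ADDNE  r4←0x05
2: ✓ MOVVC  r4←0x88
3: ✓ CMP  NZCV=0011
4: ✓ MOVVS  r3←0x3d
5: ✓ MOVPL  r0←0x15
6: ✓ CMP  NZCV=1000
7: ✓ MOVLE  r0←0xa8
8: ✓ MOVNE  r5←0x61

EXEC = [1,2,4,5,7,8]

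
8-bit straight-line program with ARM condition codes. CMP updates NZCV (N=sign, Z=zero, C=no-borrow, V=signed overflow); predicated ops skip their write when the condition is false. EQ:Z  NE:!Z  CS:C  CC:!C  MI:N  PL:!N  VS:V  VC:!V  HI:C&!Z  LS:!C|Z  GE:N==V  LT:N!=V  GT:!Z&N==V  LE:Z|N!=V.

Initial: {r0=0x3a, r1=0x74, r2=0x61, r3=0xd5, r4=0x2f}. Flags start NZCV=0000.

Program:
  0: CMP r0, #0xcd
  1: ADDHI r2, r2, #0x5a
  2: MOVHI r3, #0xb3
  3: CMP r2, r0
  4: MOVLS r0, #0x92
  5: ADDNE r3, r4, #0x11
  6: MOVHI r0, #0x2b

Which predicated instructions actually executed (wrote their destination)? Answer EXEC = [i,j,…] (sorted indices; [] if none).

[0] flags=0000 → (cmp)
[1] flags=0000 HI?F → skip
[2] flags=0000 HI?F → skip
[3] flags=0010 → (cmp)
[4] flags=0010 LS?F → skip
[5] flags=0010 NE?T → r3=0x40
[6] flags=0010 HI?T → r0=0x2b

EXEC = [5,6]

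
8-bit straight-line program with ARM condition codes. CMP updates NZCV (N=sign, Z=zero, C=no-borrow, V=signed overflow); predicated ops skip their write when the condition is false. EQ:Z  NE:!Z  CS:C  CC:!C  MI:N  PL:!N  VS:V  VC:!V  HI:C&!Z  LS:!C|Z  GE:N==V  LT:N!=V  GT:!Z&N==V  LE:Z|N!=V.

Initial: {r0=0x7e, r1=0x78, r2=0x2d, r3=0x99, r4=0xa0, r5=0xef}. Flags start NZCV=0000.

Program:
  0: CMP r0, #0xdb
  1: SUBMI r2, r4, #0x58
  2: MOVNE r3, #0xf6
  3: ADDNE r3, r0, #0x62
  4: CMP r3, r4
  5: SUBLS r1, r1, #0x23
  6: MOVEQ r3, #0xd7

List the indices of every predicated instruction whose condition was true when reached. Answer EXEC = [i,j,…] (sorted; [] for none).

EXEC = [1,2,3]

[0] flags=1001 → (cmp)
[1] flags=1001 MI?T → r2=0x48
[2] flags=1001 NE?T → r3=0xf6
[3] flags=1001 NE?T → r3=0xe0
[4] flags=0010 → (cmp)
[5] flags=0010 LS?F → skip
[6] flags=0010 EQ?F → skip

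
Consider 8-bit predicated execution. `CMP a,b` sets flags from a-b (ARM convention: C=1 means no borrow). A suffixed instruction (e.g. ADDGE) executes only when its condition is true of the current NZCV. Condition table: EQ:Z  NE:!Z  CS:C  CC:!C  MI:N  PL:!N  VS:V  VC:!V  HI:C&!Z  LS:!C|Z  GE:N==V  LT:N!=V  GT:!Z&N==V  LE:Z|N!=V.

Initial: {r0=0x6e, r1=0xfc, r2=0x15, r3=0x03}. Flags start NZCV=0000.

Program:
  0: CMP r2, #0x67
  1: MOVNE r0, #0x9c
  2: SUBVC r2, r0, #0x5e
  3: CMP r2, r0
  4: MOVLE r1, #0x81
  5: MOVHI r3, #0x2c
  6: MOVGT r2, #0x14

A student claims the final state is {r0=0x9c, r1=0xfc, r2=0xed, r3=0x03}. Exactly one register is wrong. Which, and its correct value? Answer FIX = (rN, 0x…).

[0] flags=1000 → (cmp)
[1] flags=1000 NE?T → r0=0x9c
[2] flags=1000 VC?T → r2=0x3e
[3] flags=1001 → (cmp)
[4] flags=1001 LE?F → skip
[5] flags=1001 HI?F → skip
[6] flags=1001 GT?T → r2=0x14

FIX = (r2, 0x14)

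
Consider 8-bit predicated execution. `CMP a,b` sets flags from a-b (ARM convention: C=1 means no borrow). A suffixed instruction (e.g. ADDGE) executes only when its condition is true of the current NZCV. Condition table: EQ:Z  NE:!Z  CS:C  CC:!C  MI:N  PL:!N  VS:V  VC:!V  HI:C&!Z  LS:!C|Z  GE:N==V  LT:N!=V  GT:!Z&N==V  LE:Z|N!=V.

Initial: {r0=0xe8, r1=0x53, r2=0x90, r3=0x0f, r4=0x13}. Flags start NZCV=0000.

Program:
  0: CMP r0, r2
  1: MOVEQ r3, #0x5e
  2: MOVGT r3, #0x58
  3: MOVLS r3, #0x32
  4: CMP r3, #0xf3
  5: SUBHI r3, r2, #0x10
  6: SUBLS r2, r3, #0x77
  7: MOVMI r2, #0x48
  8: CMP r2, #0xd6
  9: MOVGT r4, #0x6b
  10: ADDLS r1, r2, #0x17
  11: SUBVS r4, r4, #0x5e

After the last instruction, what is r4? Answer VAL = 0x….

0: ✓ CMP  NZCV=0010
1: · MOVEQ
2: ✓ MOVGT  r3←0x58
3: · MOVLS
4: ✓ CMP  NZCV=0000
5: · SUBHI
6: ✓ SUBLS  r2←0xe1
7: · MOVMI
8: ✓ CMP  NZCV=0010
9: ✓ MOVGT  r4←0x6b
10: · ADDLS
11: · SUBVS

VAL = 0x6b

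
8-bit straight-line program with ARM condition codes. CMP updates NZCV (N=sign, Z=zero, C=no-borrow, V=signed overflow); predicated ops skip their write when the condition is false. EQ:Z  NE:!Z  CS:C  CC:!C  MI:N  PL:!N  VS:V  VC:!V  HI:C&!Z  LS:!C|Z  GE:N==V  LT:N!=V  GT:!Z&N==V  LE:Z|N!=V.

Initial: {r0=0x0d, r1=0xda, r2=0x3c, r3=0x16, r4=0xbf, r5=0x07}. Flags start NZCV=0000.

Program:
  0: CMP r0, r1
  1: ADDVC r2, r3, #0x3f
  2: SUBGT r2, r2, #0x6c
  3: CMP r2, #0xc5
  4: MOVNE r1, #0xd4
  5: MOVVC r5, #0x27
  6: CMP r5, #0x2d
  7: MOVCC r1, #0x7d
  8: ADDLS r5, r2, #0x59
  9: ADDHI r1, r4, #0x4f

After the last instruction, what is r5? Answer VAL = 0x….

0: ✓ CMP  NZCV=0000
1: ✓ ADDVC  r2←0x55
2: ✓ SUBGT  r2←0xe9
3: ✓ CMP  NZCV=0010
4: ✓ MOVNE  r1←0xd4
5: ✓ MOVVC  r5←0x27
6: ✓ CMP  NZCV=1000
7: ✓ MOVCC  r1←0x7d
8: ✓ ADDLS  r5←0x42
9: · ADDHI

VAL = 0x42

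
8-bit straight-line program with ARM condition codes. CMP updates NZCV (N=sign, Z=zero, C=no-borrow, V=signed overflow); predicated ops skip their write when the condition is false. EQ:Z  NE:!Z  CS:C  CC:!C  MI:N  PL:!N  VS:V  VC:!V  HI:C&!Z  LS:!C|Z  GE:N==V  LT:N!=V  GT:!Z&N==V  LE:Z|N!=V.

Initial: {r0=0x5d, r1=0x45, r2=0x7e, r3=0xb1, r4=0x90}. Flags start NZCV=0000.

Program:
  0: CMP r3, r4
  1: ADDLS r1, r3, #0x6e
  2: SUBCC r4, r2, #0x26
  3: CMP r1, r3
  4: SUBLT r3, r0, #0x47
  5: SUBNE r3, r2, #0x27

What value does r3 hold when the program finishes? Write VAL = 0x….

0: ✓ CMP  NZCV=0010
1: · ADDLS
2: · SUBCC
3: ✓ CMP  NZCV=1001
4: · SUBLT
5: ✓ SUBNE  r3←0x57

VAL = 0x57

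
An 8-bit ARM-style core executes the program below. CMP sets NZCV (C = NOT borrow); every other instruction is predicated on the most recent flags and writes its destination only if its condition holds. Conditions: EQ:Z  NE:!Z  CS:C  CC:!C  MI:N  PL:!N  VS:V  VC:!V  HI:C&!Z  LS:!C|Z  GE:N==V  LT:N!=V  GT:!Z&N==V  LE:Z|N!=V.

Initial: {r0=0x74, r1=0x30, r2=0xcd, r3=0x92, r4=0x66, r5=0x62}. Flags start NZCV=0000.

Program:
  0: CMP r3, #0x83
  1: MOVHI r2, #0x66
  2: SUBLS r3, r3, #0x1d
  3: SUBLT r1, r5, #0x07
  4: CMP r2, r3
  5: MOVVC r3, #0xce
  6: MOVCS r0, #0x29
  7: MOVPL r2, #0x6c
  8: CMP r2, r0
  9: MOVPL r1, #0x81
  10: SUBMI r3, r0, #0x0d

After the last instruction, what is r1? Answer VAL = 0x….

[0] flags=0010 → (cmp)
[1] flags=0010 HI?T → r2=0x66
[2] flags=0010 LS?F → skip
[3] flags=0010 LT?F → skip
[4] flags=1001 → (cmp)
[5] flags=1001 VC?F → skip
[6] flags=1001 CS?F → skip
[7] flags=1001 PL?F → skip
[8] flags=1000 → (cmp)
[9] flags=1000 PL?F → skip
[10] flags=1000 MI?T → r3=0x67

VAL = 0x30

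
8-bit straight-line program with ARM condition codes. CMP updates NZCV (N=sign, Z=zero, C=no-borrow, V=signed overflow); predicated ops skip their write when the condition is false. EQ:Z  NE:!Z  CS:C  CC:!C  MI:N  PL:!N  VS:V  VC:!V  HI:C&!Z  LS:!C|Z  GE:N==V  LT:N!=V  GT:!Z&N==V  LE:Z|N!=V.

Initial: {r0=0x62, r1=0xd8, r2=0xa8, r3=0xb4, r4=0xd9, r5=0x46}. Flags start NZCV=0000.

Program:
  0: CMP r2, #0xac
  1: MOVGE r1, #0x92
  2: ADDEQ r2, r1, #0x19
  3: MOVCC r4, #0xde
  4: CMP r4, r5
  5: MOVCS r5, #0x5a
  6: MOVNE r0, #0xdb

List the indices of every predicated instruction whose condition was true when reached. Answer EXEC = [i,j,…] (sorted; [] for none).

EXEC = [3,5,6]

[0] flags=1000 → (cmp)
[1] flags=1000 GE?F → skip
[2] flags=1000 EQ?F → skip
[3] flags=1000 CC?T → r4=0xde
[4] flags=1010 → (cmp)
[5] flags=1010 CS?T → r5=0x5a
[6] flags=1010 NE?T → r0=0xdb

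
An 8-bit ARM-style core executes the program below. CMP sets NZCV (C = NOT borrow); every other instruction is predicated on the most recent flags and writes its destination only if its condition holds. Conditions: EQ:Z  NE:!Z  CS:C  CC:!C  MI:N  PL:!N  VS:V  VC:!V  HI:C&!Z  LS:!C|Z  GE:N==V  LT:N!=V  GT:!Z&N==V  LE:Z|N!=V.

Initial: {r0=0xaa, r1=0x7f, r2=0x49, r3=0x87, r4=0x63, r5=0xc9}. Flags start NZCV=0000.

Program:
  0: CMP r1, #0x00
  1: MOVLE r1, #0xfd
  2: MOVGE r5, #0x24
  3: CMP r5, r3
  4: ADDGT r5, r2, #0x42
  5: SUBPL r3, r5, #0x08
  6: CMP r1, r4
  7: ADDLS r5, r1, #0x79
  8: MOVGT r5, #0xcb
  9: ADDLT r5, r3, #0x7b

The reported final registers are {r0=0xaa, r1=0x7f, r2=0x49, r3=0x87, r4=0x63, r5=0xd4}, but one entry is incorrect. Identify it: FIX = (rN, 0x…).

FIX = (r5, 0xcb)

[0] flags=0010 → (cmp)
[1] flags=0010 LE?F → skip
[2] flags=0010 GE?T → r5=0x24
[3] flags=1001 → (cmp)
[4] flags=1001 GT?T → r5=0x8b
[5] flags=1001 PL?F → skip
[6] flags=0010 → (cmp)
[7] flags=0010 LS?F → skip
[8] flags=0010 GT?T → r5=0xcb
[9] flags=0010 LT?F → skip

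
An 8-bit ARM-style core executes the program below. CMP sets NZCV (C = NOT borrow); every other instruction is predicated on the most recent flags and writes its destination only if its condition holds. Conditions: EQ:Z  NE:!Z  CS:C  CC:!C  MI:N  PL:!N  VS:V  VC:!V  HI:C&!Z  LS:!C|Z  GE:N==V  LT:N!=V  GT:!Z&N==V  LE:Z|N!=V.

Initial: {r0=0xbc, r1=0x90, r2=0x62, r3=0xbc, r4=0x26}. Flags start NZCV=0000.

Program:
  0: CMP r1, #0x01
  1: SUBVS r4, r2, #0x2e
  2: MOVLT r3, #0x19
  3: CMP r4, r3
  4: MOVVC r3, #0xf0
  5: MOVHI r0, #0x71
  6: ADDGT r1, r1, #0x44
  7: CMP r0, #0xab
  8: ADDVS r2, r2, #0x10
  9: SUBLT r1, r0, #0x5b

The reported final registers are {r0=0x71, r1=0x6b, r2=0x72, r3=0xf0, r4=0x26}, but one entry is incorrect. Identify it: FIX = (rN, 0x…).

FIX = (r1, 0xd4)

0: ✓ CMP  NZCV=1010
1: · SUBVS
2: ✓ MOVLT  r3←0x19
3: ✓ CMP  NZCV=0010
4: ✓ MOVVC  r3←0xf0
5: ✓ MOVHI  r0←0x71
6: ✓ ADDGT  r1←0xd4
7: ✓ CMP  NZCV=1001
8: ✓ ADDVS  r2←0x72
9: · SUBLT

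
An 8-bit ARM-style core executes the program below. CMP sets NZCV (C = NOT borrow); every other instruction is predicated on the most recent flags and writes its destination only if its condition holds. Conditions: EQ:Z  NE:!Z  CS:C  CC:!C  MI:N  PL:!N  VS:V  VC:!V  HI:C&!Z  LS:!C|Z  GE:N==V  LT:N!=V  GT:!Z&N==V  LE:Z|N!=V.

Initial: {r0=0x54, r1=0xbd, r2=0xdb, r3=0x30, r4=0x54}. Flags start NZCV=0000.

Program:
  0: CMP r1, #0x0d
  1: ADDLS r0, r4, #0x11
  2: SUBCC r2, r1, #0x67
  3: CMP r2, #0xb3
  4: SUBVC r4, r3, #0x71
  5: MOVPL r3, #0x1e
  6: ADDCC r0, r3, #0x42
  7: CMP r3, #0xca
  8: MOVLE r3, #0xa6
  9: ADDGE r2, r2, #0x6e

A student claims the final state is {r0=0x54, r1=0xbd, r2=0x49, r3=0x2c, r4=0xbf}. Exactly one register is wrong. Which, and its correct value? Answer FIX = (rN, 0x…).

FIX = (r3, 0x1e)

0: ✓ CMP  NZCV=1010
1: · ADDLS
2: · SUBCC
3: ✓ CMP  NZCV=0010
4: ✓ SUBVC  r4←0xbf
5: ✓ MOVPL  r3←0x1e
6: · ADDCC
7: ✓ CMP  NZCV=0000
8: · MOVLE
9: ✓ ADDGE  r2←0x49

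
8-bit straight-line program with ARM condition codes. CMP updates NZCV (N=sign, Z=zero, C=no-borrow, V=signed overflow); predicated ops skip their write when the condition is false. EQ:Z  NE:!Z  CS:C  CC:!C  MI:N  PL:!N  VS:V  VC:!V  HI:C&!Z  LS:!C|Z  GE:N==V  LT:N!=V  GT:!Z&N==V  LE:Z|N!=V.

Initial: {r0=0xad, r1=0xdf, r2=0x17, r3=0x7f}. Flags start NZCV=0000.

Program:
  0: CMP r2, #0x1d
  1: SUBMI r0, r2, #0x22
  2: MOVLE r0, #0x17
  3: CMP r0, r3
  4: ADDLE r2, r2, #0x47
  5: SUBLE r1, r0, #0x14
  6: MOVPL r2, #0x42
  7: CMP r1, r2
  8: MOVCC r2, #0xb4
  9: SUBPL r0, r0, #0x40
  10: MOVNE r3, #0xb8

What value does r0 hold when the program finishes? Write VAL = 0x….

VAL = 0x17

[0] flags=1000 → (cmp)
[1] flags=1000 MI?T → r0=0xf5
[2] flags=1000 LE?T → r0=0x17
[3] flags=1000 → (cmp)
[4] flags=1000 LE?T → r2=0x5e
[5] flags=1000 LE?T → r1=0x03
[6] flags=1000 PL?F → skip
[7] flags=1000 → (cmp)
[8] flags=1000 CC?T → r2=0xb4
[9] flags=1000 PL?F → skip
[10] flags=1000 NE?T → r3=0xb8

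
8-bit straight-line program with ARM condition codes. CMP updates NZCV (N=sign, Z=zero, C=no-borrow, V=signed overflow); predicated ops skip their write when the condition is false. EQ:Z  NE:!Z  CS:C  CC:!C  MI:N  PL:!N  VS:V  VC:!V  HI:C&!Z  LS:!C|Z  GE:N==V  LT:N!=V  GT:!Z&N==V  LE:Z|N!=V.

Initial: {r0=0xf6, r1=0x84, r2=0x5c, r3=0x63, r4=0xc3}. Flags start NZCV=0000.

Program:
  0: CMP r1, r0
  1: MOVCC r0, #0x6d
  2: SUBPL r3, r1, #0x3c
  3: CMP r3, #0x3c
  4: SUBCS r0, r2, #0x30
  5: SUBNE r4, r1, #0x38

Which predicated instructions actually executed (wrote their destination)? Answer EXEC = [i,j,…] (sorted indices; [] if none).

EXEC = [1,4,5]

0: ✓ CMP  NZCV=1000
1: ✓ MOVCC  r0←0x6d
2: · SUBPL
3: ✓ CMP  NZCV=0010
4: ✓ SUBCS  r0←0x2c
5: ✓ SUBNE  r4←0x4c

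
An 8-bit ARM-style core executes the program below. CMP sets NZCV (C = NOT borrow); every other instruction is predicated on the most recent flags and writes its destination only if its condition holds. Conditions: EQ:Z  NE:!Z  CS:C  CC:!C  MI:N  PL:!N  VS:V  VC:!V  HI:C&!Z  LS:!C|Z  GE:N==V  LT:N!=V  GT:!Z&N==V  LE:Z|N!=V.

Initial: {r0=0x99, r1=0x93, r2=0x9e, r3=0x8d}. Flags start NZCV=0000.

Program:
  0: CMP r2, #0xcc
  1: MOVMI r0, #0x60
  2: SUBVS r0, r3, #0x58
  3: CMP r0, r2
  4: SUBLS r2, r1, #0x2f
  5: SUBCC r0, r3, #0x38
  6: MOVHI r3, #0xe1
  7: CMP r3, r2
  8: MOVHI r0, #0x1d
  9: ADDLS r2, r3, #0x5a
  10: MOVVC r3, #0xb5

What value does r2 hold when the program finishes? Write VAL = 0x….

0: ✓ CMP  NZCV=1000
1: ✓ MOVMI  r0←0x60
2: · SUBVS
3: ✓ CMP  NZCV=1001
4: ✓ SUBLS  r2←0x64
5: ✓ SUBCC  r0←0x55
6: · MOVHI
7: ✓ CMP  NZCV=0011
8: ✓ MOVHI  r0←0x1d
9: · ADDLS
10: · MOVVC

VAL = 0x64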